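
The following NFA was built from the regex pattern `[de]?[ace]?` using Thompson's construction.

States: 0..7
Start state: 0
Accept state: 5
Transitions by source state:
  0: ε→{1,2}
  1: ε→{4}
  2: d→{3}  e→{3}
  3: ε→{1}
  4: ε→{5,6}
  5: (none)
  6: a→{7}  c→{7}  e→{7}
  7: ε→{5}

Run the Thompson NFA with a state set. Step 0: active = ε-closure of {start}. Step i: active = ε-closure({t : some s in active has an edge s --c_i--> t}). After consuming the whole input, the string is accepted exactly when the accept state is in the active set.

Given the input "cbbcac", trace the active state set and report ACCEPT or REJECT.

Answer: REJECT

Derivation:
start: ε-closure({0}) = {0,1,2,4,5,6}
'c' @ 1: {5,7}  ✓accept
'b' @ 2: {}  — no active states
rest 'bcac' ignored (set empty)
final: {}; accept 5 not in set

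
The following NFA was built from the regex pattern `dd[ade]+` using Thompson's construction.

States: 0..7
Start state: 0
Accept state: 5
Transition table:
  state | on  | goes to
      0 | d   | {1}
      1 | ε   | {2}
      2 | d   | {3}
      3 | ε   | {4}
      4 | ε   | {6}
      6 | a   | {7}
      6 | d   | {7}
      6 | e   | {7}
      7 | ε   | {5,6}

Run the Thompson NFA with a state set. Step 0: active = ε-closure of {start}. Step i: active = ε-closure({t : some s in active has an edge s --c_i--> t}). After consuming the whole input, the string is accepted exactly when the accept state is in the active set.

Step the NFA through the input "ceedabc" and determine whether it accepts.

Answer: REJECT

Trace:
initial (ε-close {0}): {0}
'c' @ 1: {}  — no active states
rest 'eedabc' ignored (set empty)
final: {}; accept 5 not in set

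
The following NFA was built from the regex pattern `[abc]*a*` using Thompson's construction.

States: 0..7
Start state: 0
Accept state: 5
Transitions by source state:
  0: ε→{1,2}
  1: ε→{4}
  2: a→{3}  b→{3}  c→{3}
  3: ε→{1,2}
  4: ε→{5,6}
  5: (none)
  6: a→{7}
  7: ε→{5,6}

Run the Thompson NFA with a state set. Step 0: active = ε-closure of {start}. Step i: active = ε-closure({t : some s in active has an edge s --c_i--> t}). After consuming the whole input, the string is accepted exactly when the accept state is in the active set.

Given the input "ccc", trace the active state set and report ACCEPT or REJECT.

initial (ε-close {0}): {0,1,2,4,5,6}
'c' @ 1: {1,2,3,4,5,6}  [accepting]
'c' @ 2: {1,2,3,4,5,6}  [accepting]
'c' @ 3: {1,2,3,4,5,6}  [accepting]
after full input: {1,2,3,4,5,6}  (accept=5 in)

Answer: ACCEPT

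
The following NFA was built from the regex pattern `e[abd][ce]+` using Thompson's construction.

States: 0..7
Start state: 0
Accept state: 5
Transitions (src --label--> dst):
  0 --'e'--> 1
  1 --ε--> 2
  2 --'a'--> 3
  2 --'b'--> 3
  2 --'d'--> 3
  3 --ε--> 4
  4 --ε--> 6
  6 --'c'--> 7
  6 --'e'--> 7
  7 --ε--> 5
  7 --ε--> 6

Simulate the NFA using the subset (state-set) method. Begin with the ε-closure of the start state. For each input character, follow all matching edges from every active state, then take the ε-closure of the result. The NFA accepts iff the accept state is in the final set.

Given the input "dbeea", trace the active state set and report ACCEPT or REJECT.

Answer: REJECT

Steps:
initial (ε-close {0}): {0}
'd' @ 1: {}  — state set empty
rest 'beea' ignored (set empty)
final: {}; accept 5 not in set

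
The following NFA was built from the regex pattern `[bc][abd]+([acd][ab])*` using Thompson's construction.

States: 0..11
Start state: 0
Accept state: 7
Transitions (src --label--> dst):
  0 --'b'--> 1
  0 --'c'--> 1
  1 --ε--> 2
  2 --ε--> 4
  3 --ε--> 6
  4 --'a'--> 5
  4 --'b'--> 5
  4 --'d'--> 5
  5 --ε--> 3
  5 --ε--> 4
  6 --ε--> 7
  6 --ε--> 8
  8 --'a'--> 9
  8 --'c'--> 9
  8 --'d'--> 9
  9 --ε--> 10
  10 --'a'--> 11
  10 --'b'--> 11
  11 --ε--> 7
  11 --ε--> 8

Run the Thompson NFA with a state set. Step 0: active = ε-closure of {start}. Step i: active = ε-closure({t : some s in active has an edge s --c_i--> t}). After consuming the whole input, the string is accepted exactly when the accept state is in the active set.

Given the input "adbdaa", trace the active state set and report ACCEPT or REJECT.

Answer: REJECT

Trace:
start: ε-closure({0}) = {0}
'a' @ 1: {}  — no active states
rest 'dbdaa' ignored (set empty)
final: {}; accept 7 not in set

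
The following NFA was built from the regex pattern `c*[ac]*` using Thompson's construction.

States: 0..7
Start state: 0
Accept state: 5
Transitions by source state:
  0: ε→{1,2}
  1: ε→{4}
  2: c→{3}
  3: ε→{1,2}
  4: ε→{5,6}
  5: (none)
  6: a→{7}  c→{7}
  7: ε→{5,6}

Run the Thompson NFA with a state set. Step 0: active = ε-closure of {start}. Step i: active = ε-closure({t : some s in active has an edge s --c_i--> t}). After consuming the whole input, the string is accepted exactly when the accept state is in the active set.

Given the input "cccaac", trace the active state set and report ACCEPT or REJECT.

start: ε-closure({0}) = {0,1,2,4,5,6}
'c' @ 1: {1,2,3,4,5,6,7}  ✓accept
'c' @ 2: {1,2,3,4,5,6,7}  ✓accept
'c' @ 3: {1,2,3,4,5,6,7}  ✓accept
'a' @ 4: {5,6,7}  ✓accept
'a' @ 5: {5,6,7}  ✓accept
'c' @ 6: {5,6,7}  ✓accept
end set {5,6,7} — state 5 in

Answer: ACCEPT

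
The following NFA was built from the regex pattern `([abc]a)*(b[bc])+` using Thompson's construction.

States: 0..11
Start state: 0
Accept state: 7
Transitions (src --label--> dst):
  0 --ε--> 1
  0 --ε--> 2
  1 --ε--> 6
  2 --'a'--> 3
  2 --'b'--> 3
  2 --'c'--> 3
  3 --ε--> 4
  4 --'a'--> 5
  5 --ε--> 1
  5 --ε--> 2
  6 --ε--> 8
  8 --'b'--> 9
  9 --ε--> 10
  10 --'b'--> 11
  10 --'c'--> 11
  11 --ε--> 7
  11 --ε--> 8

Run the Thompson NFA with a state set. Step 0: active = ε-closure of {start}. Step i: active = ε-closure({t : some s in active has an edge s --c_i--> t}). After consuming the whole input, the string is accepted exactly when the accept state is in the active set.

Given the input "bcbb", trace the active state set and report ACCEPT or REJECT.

Answer: ACCEPT

Derivation:
S₀ = ε-closure({0}) = {0,1,2,6,8}
'b' @ 1: {3,4,9,10}
'c' @ 2: {7,8,11}  [accepting]
'b' @ 3: {9,10}
'b' @ 4: {7,8,11}  [accepting]
final: {7,8,11}; accept 7 in set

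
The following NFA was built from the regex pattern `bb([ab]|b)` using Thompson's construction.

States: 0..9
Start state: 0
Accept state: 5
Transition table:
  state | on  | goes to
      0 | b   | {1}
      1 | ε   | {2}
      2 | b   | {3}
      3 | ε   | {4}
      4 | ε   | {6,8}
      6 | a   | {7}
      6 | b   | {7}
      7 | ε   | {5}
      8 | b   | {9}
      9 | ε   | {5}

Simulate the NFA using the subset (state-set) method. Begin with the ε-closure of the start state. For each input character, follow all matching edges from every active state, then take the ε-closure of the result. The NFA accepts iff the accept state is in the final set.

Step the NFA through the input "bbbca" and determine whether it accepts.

S₀ = ε-closure({0}) = {0}
'b' @ 1: {1,2}
'b' @ 2: {3,4,6,8}
'b' @ 3: {5,7,9}  [accepting]
'c' @ 4: {}  — no active states
rest 'a' ignored (set empty)
after full input: {}  (accept=5 not in)

Answer: REJECT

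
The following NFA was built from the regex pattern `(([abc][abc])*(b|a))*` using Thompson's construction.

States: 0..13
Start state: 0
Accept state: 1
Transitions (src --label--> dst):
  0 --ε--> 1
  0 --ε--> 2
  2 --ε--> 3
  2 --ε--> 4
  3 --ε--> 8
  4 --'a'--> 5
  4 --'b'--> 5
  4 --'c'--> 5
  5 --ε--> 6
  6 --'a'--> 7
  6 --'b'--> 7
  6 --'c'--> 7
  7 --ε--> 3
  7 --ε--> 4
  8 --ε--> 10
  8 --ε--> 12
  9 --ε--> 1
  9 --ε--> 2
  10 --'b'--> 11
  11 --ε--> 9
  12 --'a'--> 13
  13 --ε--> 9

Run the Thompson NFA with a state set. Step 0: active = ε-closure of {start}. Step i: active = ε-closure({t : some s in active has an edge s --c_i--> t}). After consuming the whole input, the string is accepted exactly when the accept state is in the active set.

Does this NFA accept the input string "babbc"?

initial (ε-close {0}): {0,1,2,3,4,8,10,12}
'b' @ 1: {1,2,3,4,5,6,8,9,10,11,12}  (accept∈set)
'a' @ 2: {1,2,3,4,5,6,7,8,9,10,12,13}  (accept∈set)
'b' @ 3: {1,2,3,4,5,6,7,8,9,10,11,12}  (accept∈set)
'b' @ 4: {1,2,3,4,5,6,7,8,9,10,11,12}  (accept∈set)
'c' @ 5: {3,4,5,6,7,8,10,12}
end set {3,4,5,6,7,8,10,12} — state 1 not in

Answer: REJECT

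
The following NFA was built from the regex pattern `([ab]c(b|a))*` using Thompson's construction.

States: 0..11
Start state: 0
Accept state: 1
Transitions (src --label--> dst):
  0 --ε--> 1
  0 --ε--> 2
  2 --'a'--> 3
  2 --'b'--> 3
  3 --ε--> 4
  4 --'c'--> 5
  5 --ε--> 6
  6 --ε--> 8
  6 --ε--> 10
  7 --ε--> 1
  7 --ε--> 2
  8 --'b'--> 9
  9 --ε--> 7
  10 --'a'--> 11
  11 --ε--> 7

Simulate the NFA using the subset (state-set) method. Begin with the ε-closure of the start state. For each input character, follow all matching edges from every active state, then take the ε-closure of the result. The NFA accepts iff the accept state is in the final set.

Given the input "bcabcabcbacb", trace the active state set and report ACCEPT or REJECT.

S₀ = ε-closure({0}) = {0,1,2}
'b' @ 1: {3,4}
'c' @ 2: {5,6,8,10}
'a' @ 3: {1,2,7,11}  ✓accept
'b' @ 4: {3,4}
'c' @ 5: {5,6,8,10}
'a' @ 6: {1,2,7,11}  ✓accept
'b' @ 7: {3,4}
'c' @ 8: {5,6,8,10}
'b' @ 9: {1,2,7,9}  ✓accept
'a' @ 10: {3,4}
'c' @ 11: {5,6,8,10}
'b' @ 12: {1,2,7,9}  ✓accept
end set {1,2,7,9} — state 1 in

Answer: ACCEPT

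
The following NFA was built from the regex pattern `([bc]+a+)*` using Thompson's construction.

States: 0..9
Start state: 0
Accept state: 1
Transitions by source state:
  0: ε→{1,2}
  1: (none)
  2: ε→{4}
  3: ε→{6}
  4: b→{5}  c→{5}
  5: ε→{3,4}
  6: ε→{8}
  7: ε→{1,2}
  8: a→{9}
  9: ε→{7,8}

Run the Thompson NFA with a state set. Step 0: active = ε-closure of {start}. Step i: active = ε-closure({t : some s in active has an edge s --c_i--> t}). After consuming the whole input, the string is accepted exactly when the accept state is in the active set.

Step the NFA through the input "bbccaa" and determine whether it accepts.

initial (ε-close {0}): {0,1,2,4}
'b' @ 1: {3,4,5,6,8}
'b' @ 2: {3,4,5,6,8}
'c' @ 3: {3,4,5,6,8}
'c' @ 4: {3,4,5,6,8}
'a' @ 5: {1,2,4,7,8,9}  ✓accept
'a' @ 6: {1,2,4,7,8,9}  ✓accept
end set {1,2,4,7,8,9} — state 1 in

Answer: ACCEPT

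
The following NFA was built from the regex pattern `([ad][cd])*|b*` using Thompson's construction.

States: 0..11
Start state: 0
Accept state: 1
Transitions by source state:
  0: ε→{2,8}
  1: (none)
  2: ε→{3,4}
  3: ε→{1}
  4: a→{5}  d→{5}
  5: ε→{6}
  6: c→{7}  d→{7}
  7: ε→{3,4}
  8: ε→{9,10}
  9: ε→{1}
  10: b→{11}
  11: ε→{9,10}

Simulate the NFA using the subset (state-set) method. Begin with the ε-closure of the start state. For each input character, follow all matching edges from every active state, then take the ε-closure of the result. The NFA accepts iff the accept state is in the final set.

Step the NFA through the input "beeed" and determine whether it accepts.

initial (ε-close {0}): {0,1,2,3,4,8,9,10}
'b' @ 1: {1,9,10,11}  [accepting]
'e' @ 2: {}  — state set empty
rest 'eed' ignored (set empty)
after full input: {}  (accept=1 not in)

Answer: REJECT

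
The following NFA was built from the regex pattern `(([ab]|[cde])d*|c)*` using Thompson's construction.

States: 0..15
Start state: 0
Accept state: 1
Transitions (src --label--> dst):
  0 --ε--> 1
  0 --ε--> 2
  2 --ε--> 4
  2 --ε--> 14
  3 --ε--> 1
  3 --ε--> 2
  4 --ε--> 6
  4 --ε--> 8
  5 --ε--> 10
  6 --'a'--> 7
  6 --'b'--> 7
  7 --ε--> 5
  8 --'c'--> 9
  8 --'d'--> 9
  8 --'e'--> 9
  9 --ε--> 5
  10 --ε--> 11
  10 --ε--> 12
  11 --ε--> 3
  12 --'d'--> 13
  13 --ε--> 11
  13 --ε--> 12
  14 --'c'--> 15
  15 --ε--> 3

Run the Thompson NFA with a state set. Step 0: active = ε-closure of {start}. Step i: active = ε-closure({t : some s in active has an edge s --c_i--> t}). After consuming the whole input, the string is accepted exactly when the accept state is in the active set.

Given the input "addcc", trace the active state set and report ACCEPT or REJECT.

S₀ = ε-closure({0}) = {0,1,2,4,6,8,14}
'a' @ 1: {1,2,3,4,5,6,7,8,10,11,12,14}  [accepting]
'd' @ 2: {1,2,3,4,5,6,8,9,10,11,12,13,14}  [accepting]
'd' @ 3: {1,2,3,4,5,6,8,9,10,11,12,13,14}  [accepting]
'c' @ 4: {1,2,3,4,5,6,8,9,10,11,12,14,15}  [accepting]
'c' @ 5: {1,2,3,4,5,6,8,9,10,11,12,14,15}  [accepting]
final: {1,2,3,4,5,6,8,9,10,11,12,14,15}; accept 1 in set

Answer: ACCEPT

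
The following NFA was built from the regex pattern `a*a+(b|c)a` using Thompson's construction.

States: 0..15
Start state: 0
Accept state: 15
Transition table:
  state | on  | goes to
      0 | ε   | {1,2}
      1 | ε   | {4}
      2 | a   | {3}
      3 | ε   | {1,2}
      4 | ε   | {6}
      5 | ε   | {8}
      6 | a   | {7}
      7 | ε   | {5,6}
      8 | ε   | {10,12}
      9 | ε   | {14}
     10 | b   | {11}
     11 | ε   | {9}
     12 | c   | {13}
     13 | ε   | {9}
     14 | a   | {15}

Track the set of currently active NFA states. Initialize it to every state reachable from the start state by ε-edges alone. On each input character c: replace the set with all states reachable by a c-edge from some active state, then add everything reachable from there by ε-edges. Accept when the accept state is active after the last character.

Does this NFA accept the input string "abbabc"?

Answer: REJECT

Trace:
start: ε-closure({0}) = {0,1,2,4,6}
'a' @ 1: {1,2,3,4,5,6,7,8,10,12}
'b' @ 2: {9,11,14}
'b' @ 3: {}  — dead — no transitions
rest 'abc' ignored (set empty)
after full input: {}  (accept=15 not in)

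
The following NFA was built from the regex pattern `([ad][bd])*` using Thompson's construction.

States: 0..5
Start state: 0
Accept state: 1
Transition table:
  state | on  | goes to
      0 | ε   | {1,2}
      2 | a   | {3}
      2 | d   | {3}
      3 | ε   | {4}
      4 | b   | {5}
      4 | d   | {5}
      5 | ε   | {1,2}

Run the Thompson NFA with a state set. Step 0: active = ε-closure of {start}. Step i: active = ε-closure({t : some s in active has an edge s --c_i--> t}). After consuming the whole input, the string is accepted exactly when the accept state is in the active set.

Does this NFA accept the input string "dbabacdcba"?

start: ε-closure({0}) = {0,1,2}
'd' @ 1: {3,4}
'b' @ 2: {1,2,5}  (accept∈set)
'a' @ 3: {3,4}
'b' @ 4: {1,2,5}  (accept∈set)
'a' @ 5: {3,4}
'c' @ 6: {}  — no active states
rest 'dcba' ignored (set empty)
final: {}; accept 1 not in set

Answer: REJECT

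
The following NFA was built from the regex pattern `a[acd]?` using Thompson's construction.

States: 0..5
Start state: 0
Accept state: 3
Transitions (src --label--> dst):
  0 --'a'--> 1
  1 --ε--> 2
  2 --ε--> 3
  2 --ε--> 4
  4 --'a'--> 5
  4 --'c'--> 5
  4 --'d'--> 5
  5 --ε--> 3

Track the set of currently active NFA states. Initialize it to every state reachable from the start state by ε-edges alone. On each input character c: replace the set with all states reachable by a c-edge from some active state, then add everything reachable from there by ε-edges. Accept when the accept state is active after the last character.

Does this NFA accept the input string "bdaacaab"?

Answer: REJECT

Trace:
start: ε-closure({0}) = {0}
'b' @ 1: {}  — no active states
rest 'daacaab' ignored (set empty)
after full input: {}  (accept=3 not in)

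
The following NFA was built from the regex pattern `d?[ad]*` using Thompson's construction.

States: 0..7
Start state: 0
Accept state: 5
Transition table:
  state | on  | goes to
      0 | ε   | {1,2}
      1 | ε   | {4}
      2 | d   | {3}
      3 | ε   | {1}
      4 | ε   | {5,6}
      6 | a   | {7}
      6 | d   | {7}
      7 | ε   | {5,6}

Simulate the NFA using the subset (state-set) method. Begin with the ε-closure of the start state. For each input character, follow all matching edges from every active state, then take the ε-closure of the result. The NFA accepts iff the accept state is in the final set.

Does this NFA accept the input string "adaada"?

Answer: ACCEPT

Derivation:
initial (ε-close {0}): {0,1,2,4,5,6}
'a' @ 1: {5,6,7}  (accept∈set)
'd' @ 2: {5,6,7}  (accept∈set)
'a' @ 3: {5,6,7}  (accept∈set)
'a' @ 4: {5,6,7}  (accept∈set)
'd' @ 5: {5,6,7}  (accept∈set)
'a' @ 6: {5,6,7}  (accept∈set)
end set {5,6,7} — state 5 in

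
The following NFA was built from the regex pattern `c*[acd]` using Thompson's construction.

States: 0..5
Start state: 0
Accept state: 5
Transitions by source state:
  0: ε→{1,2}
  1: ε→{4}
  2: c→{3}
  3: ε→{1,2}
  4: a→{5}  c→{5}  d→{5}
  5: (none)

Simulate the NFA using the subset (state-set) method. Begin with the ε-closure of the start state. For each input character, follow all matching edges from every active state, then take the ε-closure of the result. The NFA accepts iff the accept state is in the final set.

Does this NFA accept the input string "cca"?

Answer: ACCEPT

Derivation:
initial (ε-close {0}): {0,1,2,4}
'c' @ 1: {1,2,3,4,5}  ✓accept
'c' @ 2: {1,2,3,4,5}  ✓accept
'a' @ 3: {5}  ✓accept
after full input: {5}  (accept=5 in)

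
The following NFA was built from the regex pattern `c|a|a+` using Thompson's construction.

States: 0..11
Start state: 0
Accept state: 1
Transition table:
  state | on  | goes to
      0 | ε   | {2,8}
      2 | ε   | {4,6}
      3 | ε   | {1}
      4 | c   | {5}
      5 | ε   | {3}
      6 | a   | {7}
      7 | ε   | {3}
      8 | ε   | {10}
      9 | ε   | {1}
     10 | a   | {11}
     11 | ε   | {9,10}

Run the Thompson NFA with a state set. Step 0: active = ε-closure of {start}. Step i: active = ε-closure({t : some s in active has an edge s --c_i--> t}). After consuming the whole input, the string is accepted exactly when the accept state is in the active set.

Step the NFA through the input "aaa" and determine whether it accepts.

initial (ε-close {0}): {0,2,4,6,8,10}
'a' @ 1: {1,3,7,9,10,11}  [accepting]
'a' @ 2: {1,9,10,11}  [accepting]
'a' @ 3: {1,9,10,11}  [accepting]
final: {1,9,10,11}; accept 1 in set

Answer: ACCEPT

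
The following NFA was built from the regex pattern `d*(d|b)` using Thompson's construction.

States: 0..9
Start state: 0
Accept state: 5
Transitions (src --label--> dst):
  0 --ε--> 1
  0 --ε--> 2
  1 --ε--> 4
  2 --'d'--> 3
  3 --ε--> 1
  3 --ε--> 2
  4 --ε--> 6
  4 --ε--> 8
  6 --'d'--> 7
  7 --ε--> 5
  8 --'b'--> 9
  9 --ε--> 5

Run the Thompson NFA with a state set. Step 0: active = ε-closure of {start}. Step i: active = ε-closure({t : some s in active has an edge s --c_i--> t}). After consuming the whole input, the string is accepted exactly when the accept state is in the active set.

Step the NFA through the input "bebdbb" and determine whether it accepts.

Answer: REJECT

Trace:
initial (ε-close {0}): {0,1,2,4,6,8}
'b' @ 1: {5,9}  [accepting]
'e' @ 2: {}  — dead — no transitions
rest 'bdbb' ignored (set empty)
end set {} — state 5 not in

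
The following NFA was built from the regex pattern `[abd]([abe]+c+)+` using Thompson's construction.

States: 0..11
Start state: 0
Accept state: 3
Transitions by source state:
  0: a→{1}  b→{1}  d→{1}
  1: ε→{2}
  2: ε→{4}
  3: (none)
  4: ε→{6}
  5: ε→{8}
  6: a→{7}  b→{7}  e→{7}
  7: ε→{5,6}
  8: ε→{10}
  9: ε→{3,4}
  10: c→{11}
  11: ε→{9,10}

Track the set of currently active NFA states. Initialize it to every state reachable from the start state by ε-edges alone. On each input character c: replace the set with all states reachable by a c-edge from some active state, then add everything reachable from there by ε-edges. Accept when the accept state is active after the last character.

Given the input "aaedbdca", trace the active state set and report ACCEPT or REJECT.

Answer: REJECT

Trace:
S₀ = ε-closure({0}) = {0}
'a' @ 1: {1,2,4,6}
'a' @ 2: {5,6,7,8,10}
'e' @ 3: {5,6,7,8,10}
'd' @ 4: {}  — state set empty
rest 'bdca' ignored (set empty)
final: {}; accept 3 not in set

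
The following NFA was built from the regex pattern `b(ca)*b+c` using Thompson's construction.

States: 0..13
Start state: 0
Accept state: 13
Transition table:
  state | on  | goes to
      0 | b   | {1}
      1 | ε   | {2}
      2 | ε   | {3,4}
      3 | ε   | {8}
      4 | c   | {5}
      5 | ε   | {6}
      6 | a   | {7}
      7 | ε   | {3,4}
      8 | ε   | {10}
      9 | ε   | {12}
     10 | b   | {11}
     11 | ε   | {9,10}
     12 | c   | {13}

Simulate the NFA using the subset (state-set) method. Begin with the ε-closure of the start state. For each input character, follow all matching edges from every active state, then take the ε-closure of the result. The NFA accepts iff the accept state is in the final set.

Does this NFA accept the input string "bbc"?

initial (ε-close {0}): {0}
'b' @ 1: {1,2,3,4,8,10}
'b' @ 2: {9,10,11,12}
'c' @ 3: {13}  (accept∈set)
final: {13}; accept 13 in set

Answer: ACCEPT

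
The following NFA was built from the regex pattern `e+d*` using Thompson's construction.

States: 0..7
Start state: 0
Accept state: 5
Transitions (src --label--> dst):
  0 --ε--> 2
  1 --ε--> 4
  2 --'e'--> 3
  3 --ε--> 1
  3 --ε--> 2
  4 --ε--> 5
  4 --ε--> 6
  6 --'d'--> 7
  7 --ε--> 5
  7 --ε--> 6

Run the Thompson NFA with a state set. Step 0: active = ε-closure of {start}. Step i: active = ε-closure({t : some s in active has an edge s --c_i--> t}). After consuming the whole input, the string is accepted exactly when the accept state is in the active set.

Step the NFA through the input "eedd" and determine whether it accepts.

initial (ε-close {0}): {0,2}
'e' @ 1: {1,2,3,4,5,6}  [accepting]
'e' @ 2: {1,2,3,4,5,6}  [accepting]
'd' @ 3: {5,6,7}  [accepting]
'd' @ 4: {5,6,7}  [accepting]
end set {5,6,7} — state 5 in

Answer: ACCEPT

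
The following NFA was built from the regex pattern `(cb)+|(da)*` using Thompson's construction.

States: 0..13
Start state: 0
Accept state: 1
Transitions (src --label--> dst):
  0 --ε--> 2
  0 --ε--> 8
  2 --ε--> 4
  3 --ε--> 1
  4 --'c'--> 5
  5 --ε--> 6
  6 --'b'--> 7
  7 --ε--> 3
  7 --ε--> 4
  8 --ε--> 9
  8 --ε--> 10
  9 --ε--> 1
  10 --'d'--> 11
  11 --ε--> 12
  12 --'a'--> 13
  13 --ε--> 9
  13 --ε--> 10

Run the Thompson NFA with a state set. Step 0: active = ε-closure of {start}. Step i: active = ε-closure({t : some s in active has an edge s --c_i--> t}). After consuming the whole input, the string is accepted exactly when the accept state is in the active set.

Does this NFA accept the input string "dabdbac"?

Answer: REJECT

Derivation:
S₀ = ε-closure({0}) = {0,1,2,4,8,9,10}
'd' @ 1: {11,12}
'a' @ 2: {1,9,10,13}  ✓accept
'b' @ 3: {}  — dead — no transitions
rest 'dbac' ignored (set empty)
end set {} — state 1 not in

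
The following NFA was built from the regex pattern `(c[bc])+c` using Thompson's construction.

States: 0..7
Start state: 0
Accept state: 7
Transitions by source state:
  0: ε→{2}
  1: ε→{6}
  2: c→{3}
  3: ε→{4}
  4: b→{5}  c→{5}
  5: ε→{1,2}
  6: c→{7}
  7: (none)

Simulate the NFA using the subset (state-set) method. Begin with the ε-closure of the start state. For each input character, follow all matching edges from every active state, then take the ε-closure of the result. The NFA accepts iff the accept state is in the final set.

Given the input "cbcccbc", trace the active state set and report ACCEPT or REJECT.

Answer: ACCEPT

Steps:
start: ε-closure({0}) = {0,2}
'c' @ 1: {3,4}
'b' @ 2: {1,2,5,6}
'c' @ 3: {3,4,7}  (accept∈set)
'c' @ 4: {1,2,5,6}
'c' @ 5: {3,4,7}  (accept∈set)
'b' @ 6: {1,2,5,6}
'c' @ 7: {3,4,7}  (accept∈set)
after full input: {3,4,7}  (accept=7 in)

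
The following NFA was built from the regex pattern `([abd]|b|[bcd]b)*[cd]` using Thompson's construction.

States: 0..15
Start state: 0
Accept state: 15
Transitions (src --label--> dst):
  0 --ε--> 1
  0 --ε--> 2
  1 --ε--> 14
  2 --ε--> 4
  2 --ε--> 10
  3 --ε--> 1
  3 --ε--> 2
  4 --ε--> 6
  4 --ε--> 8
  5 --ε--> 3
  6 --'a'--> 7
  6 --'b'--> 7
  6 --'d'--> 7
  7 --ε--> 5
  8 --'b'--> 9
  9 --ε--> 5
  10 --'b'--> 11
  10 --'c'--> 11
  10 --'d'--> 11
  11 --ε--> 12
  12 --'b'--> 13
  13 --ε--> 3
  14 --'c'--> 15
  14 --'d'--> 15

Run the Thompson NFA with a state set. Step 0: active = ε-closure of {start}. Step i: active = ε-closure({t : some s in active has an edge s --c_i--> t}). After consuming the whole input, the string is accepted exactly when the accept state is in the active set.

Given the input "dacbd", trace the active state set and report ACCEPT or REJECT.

Answer: ACCEPT

Steps:
S₀ = ε-closure({0}) = {0,1,2,4,6,8,10,14}
'd' @ 1: {1,2,3,4,5,6,7,8,10,11,12,14,15}  (accept∈set)
'a' @ 2: {1,2,3,4,5,6,7,8,10,14}
'c' @ 3: {11,12,15}  (accept∈set)
'b' @ 4: {1,2,3,4,6,8,10,13,14}
'd' @ 5: {1,2,3,4,5,6,7,8,10,11,12,14,15}  (accept∈set)
end set {1,2,3,4,5,6,7,8,10,11,12,14,15} — state 15 in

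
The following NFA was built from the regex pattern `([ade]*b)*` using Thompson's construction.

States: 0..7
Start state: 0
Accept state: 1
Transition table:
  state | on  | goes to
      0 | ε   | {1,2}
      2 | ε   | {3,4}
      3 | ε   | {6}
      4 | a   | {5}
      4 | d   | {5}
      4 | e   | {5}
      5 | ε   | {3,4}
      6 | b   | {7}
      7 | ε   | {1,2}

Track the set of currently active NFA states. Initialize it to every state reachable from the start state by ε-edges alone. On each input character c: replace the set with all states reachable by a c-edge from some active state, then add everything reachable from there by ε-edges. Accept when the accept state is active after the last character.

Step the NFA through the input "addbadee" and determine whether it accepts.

initial (ε-close {0}): {0,1,2,3,4,6}
'a' @ 1: {3,4,5,6}
'd' @ 2: {3,4,5,6}
'd' @ 3: {3,4,5,6}
'b' @ 4: {1,2,3,4,6,7}  (accept∈set)
'a' @ 5: {3,4,5,6}
'd' @ 6: {3,4,5,6}
'e' @ 7: {3,4,5,6}
'e' @ 8: {3,4,5,6}
after full input: {3,4,5,6}  (accept=1 not in)

Answer: REJECT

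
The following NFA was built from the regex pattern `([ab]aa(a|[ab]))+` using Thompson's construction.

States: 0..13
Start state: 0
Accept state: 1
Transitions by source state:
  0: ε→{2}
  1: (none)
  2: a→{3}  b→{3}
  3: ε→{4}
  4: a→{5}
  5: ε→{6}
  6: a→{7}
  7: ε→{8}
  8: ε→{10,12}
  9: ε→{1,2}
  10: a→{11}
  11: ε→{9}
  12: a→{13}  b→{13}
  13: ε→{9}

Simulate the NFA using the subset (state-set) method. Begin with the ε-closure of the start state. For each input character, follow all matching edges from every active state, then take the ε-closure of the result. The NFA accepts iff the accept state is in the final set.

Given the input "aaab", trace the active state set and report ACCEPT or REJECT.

Answer: ACCEPT

Derivation:
S₀ = ε-closure({0}) = {0,2}
'a' @ 1: {3,4}
'a' @ 2: {5,6}
'a' @ 3: {7,8,10,12}
'b' @ 4: {1,2,9,13}  ✓accept
final: {1,2,9,13}; accept 1 in set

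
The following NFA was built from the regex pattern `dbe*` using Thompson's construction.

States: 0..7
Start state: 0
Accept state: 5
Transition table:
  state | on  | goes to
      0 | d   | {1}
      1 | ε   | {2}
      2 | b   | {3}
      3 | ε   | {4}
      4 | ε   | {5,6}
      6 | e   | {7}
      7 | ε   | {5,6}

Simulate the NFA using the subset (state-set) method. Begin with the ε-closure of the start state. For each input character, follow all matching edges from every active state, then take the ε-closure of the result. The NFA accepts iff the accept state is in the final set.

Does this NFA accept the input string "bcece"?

S₀ = ε-closure({0}) = {0}
'b' @ 1: {}  — state set empty
rest 'cece' ignored (set empty)
end set {} — state 5 not in

Answer: REJECT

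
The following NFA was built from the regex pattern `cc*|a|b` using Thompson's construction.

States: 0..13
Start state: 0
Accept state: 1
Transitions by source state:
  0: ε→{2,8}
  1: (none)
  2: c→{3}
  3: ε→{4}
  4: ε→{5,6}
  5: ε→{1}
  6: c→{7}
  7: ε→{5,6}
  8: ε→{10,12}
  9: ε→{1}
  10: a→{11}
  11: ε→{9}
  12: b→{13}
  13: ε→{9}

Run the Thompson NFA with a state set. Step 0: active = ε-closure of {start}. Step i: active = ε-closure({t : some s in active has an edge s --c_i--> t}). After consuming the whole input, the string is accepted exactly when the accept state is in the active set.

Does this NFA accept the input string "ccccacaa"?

Answer: REJECT

Trace:
S₀ = ε-closure({0}) = {0,2,8,10,12}
'c' @ 1: {1,3,4,5,6}  ✓accept
'c' @ 2: {1,5,6,7}  ✓accept
'c' @ 3: {1,5,6,7}  ✓accept
'c' @ 4: {1,5,6,7}  ✓accept
'a' @ 5: {}  — state set empty
rest 'caa' ignored (set empty)
end set {} — state 1 not in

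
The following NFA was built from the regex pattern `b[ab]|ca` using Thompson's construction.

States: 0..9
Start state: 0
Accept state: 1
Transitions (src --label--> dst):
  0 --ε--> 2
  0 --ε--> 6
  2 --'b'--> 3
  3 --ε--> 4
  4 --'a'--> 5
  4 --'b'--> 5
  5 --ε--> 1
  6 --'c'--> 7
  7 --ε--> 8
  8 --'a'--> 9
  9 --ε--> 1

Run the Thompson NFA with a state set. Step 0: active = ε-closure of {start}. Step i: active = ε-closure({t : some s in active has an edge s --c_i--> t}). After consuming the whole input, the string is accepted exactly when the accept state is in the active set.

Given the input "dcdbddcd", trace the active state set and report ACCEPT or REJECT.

Answer: REJECT

Derivation:
initial (ε-close {0}): {0,2,6}
'd' @ 1: {}  — state set empty
rest 'cdbddcd' ignored (set empty)
end set {} — state 1 not in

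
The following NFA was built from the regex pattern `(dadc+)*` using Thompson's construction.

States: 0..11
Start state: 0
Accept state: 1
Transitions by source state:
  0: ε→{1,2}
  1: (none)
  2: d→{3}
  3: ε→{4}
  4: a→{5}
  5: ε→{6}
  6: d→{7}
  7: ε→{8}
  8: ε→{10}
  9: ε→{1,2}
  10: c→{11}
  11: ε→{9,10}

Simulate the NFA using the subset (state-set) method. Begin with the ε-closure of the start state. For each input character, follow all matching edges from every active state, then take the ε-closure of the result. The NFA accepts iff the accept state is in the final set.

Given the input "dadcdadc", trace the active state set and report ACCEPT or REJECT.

Answer: ACCEPT

Steps:
initial (ε-close {0}): {0,1,2}
'd' @ 1: {3,4}
'a' @ 2: {5,6}
'd' @ 3: {7,8,10}
'c' @ 4: {1,2,9,10,11}  (accept∈set)
'd' @ 5: {3,4}
'a' @ 6: {5,6}
'd' @ 7: {7,8,10}
'c' @ 8: {1,2,9,10,11}  (accept∈set)
after full input: {1,2,9,10,11}  (accept=1 in)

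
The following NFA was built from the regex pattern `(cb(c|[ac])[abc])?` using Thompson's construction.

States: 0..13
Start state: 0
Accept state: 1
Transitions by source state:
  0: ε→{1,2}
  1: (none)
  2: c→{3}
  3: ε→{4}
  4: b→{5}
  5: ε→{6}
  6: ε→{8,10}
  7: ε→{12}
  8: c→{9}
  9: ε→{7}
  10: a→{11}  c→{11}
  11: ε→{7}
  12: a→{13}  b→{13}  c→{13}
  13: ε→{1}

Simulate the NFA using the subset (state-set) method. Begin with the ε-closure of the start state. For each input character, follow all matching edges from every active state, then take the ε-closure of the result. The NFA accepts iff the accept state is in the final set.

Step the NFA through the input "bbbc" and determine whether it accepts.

Answer: REJECT

Derivation:
start: ε-closure({0}) = {0,1,2}
'b' @ 1: {}  — dead — no transitions
rest 'bbc' ignored (set empty)
end set {} — state 1 not in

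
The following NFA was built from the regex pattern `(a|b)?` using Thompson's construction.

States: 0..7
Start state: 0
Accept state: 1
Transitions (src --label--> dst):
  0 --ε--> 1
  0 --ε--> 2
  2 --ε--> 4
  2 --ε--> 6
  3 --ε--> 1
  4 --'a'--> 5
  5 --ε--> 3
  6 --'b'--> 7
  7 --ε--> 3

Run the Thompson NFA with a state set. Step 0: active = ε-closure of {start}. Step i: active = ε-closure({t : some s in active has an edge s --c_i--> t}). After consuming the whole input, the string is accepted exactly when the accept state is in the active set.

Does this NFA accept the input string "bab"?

Answer: REJECT

Trace:
start: ε-closure({0}) = {0,1,2,4,6}
'b' @ 1: {1,3,7}  (accept∈set)
'a' @ 2: {}  — state set empty
rest 'b' ignored (set empty)
end set {} — state 1 not in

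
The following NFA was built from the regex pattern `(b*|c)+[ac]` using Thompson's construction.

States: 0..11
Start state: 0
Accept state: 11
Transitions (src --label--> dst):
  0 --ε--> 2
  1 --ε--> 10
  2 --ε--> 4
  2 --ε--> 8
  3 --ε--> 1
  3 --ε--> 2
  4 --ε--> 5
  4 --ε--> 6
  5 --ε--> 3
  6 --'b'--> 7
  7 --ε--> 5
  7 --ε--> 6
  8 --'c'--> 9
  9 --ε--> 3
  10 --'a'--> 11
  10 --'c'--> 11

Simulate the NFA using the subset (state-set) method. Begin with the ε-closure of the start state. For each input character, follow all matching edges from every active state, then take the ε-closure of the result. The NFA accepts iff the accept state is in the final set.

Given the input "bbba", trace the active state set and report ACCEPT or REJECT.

start: ε-closure({0}) = {0,1,2,3,4,5,6,8,10}
'b' @ 1: {1,2,3,4,5,6,7,8,10}
'b' @ 2: {1,2,3,4,5,6,7,8,10}
'b' @ 3: {1,2,3,4,5,6,7,8,10}
'a' @ 4: {11}  [accepting]
after full input: {11}  (accept=11 in)

Answer: ACCEPT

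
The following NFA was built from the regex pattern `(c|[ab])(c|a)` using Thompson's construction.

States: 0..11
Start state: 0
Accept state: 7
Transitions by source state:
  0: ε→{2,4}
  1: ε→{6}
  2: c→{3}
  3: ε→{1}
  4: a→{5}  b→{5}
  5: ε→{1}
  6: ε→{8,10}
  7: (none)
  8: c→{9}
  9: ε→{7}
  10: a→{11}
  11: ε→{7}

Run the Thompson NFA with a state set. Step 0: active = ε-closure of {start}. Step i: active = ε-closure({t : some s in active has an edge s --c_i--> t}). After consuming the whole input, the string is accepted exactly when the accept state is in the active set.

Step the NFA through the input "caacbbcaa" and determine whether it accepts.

initial (ε-close {0}): {0,2,4}
'c' @ 1: {1,3,6,8,10}
'a' @ 2: {7,11}  ✓accept
'a' @ 3: {}  — state set empty
rest 'cbbcaa' ignored (set empty)
end set {} — state 7 not in

Answer: REJECT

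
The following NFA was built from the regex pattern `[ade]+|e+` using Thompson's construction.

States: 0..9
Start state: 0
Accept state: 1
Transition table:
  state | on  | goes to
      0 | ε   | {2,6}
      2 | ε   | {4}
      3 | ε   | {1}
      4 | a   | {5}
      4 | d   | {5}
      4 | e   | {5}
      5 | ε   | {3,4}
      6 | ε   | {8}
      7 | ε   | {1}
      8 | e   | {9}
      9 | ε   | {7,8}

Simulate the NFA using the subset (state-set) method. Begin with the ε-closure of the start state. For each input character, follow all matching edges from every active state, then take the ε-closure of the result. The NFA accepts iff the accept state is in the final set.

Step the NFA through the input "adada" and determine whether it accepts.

start: ε-closure({0}) = {0,2,4,6,8}
'a' @ 1: {1,3,4,5}  ✓accept
'd' @ 2: {1,3,4,5}  ✓accept
'a' @ 3: {1,3,4,5}  ✓accept
'd' @ 4: {1,3,4,5}  ✓accept
'a' @ 5: {1,3,4,5}  ✓accept
end set {1,3,4,5} — state 1 in

Answer: ACCEPT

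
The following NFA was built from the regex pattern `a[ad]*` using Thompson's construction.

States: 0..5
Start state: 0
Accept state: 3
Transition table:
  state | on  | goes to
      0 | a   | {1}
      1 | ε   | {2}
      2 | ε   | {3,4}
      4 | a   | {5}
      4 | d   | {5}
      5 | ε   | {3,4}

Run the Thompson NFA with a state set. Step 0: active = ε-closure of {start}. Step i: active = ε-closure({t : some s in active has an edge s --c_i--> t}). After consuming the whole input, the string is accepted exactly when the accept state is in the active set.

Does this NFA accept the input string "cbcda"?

Answer: REJECT

Steps:
start: ε-closure({0}) = {0}
'c' @ 1: {}  — dead — no transitions
rest 'bcda' ignored (set empty)
end set {} — state 3 not in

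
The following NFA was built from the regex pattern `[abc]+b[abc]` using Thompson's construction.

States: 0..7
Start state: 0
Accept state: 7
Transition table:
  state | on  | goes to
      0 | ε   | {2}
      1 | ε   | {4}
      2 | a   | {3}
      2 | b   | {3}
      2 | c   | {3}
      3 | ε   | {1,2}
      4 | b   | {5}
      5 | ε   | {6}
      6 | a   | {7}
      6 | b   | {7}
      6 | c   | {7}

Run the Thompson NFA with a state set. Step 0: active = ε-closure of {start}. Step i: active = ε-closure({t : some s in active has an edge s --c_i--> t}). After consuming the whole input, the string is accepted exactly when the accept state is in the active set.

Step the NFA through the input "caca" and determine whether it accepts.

Answer: REJECT

Steps:
initial (ε-close {0}): {0,2}
'c' @ 1: {1,2,3,4}
'a' @ 2: {1,2,3,4}
'c' @ 3: {1,2,3,4}
'a' @ 4: {1,2,3,4}
after full input: {1,2,3,4}  (accept=7 not in)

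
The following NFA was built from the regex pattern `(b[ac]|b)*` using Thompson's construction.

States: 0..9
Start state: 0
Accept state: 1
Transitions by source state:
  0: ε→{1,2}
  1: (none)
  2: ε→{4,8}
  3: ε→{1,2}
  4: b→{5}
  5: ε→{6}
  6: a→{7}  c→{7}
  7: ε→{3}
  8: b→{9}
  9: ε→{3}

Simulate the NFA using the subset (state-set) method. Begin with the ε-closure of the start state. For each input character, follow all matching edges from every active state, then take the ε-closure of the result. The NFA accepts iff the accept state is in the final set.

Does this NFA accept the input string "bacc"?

Answer: REJECT

Trace:
initial (ε-close {0}): {0,1,2,4,8}
'b' @ 1: {1,2,3,4,5,6,8,9}  ✓accept
'a' @ 2: {1,2,3,4,7,8}  ✓accept
'c' @ 3: {}  — no active states
rest 'c' ignored (set empty)
final: {}; accept 1 not in set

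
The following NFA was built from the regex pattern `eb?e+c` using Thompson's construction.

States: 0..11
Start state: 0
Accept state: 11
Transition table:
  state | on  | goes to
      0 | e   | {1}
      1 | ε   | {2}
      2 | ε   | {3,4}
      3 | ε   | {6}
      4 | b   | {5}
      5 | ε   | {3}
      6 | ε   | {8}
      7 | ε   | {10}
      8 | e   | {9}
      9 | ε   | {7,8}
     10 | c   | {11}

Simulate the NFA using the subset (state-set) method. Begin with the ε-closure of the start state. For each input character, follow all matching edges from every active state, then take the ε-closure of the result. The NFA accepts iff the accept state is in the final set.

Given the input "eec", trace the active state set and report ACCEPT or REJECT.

Answer: ACCEPT

Steps:
initial (ε-close {0}): {0}
'e' @ 1: {1,2,3,4,6,8}
'e' @ 2: {7,8,9,10}
'c' @ 3: {11}  (accept∈set)
final: {11}; accept 11 in set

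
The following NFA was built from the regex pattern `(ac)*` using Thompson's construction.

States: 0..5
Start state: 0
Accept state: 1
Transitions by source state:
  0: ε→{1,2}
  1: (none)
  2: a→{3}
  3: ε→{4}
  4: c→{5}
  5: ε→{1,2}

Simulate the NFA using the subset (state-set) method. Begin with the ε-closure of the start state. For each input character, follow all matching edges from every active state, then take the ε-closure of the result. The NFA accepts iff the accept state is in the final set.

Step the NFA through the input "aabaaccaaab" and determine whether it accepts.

start: ε-closure({0}) = {0,1,2}
'a' @ 1: {3,4}
'a' @ 2: {}  — state set empty
rest 'baaccaaab' ignored (set empty)
final: {}; accept 1 not in set

Answer: REJECT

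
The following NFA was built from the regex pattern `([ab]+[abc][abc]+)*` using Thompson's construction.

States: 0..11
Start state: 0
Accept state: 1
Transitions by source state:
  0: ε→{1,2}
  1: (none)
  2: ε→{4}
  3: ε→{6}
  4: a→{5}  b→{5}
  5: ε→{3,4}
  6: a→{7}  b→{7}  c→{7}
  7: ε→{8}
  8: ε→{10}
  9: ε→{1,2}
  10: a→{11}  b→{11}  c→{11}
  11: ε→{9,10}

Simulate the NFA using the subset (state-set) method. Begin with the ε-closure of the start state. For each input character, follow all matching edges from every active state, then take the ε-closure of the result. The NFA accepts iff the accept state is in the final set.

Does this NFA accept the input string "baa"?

Answer: ACCEPT

Derivation:
S₀ = ε-closure({0}) = {0,1,2,4}
'b' @ 1: {3,4,5,6}
'a' @ 2: {3,4,5,6,7,8,10}
'a' @ 3: {1,2,3,4,5,6,7,8,9,10,11}  (accept∈set)
end set {1,2,3,4,5,6,7,8,9,10,11} — state 1 in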